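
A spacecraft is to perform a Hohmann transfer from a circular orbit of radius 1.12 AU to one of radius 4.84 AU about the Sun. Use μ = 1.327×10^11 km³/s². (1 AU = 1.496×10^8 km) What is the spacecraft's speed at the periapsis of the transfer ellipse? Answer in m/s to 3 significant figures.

v = 35900 m/s

In km: r₁ = 1.12 × 1.496×10^8 = 1.67552×10^8 km; r₂ = 4.84 × 1.496×10^8 = 7.24064×10^8 km.
Semi-major axis of the transfer orbit: a_t = (1.67552×10^8 + 7.24064×10^8)/2 = 4.45808×10^8 km.
At periapsis, r = 1.67552×10^8 km.
From the vis-viva equation, v = √[μ(2/r − 1/a_t)] = 35.87 km/s.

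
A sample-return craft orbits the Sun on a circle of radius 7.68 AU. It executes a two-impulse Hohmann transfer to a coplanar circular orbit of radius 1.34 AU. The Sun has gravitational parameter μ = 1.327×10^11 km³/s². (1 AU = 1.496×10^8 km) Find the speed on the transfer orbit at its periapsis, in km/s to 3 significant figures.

v = 33.6 km/s

In km: r₁ = 7.68 × 1.496×10^8 = 1.148928×10^9 km; r₂ = 1.34 × 1.496×10^8 = 2.00464×10^8 km.
Transfer-ellipse semi-major axis a_t = (r₁ + r₂)/2 = (1.148928×10^9 + 2.00464×10^8)/2 = 6.74696×10^8 km.
At periapsis, r = 2.00464×10^8 km.
Applying v² = μ(2/r − 1/a_t): v = 33.57 km/s.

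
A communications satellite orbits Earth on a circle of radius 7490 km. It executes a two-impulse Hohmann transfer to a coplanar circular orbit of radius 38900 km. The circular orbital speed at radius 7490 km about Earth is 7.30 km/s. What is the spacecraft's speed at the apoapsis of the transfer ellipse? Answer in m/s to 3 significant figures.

v = 1820 m/s

From the circular-orbit relation v² = μ/r at r = 7490 km: μ = v²r = (7.30)² × 7490 = 3.99142×10^5 km³/s².
Transfer-ellipse semi-major axis a_t = (r₁ + r₂)/2 = (7490 + 38900)/2 = 23195 km.
The apoapsis of the transfer ellipse is at r = 38900 km.
From the vis-viva equation, v = √[μ(2/r − 1/a_t)] = 1.820 km/s.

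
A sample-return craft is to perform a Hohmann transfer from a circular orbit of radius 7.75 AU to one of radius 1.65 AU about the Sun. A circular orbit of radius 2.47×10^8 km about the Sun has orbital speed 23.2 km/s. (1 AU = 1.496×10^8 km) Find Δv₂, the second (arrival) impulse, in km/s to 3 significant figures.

From the circular-orbit relation v² = μ/r at r = 2.47×10^8 km: μ = v²r = (23.2)² × 2.47×10^8 = 1.32945×10^11 km³/s².
In km: r₁ = 7.75 × 1.496×10^8 = 1.1594×10^9 km; r₂ = 1.65 × 1.496×10^8 = 2.4684×10^8 km.
Semi-major axis of the transfer orbit: a_t = (1.1594×10^9 + 2.4684×10^8)/2 = 7.0312×10^8 km.
Circular speed at r = 2.4684×10^8 km: v_c = √(μ/r) = 23.208 km/s.
Transfer-orbit speed at the same r (vis-viva, a = a_t): v_t = √[μ(2/r − 1/a_t)] = 29.801 km/s.
Δv₂ = |v_t − v_c| = |29.801 − 23.208| = 6.593 km/s.

Δv₂ = 6.59 km/s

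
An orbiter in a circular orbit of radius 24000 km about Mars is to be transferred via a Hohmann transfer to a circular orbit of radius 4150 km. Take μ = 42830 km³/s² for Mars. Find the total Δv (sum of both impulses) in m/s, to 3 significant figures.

Transfer-ellipse semi-major axis a_t = (r₁ + r₂)/2 = (24000 + 4150)/2 = 14075 km.
Circular speed at r₁: v₁ = √(μ/r₁) = √(42830/24000) = 1.3359 km/s.
On the transfer ellipse at r₁, v² = μ(2/r − 1/a) gives v_a = √[μ(2/r₁ − 1/a_t)] = 0.72538 km/s.
First burn Δv₁ = |v_a − v₁| = 0.6105 km/s.
At r₂, v₂ = √(μ/r₂) = 3.2126 km/s.
Transfer-orbit speed at r₂: v_p = √[μ(2/r₂ − 1/a_t)] = 4.1950 km/s.
Second burn Δv₂ = |v₂ − v_p| = 0.9824 km/s.
Total Δv = Δv₁ + Δv₂ = 1.593 km/s.

Δv = 1590 m/s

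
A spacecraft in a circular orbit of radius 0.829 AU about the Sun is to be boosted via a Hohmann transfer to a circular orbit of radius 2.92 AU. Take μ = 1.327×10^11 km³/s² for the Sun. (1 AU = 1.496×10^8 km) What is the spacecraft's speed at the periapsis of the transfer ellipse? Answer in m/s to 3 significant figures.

In km: r₁ = 0.829 × 1.496×10^8 = 1.240184×10^8 km; r₂ = 2.92 × 1.496×10^8 = 4.36832×10^8 km.
Transfer-ellipse semi-major axis a_t = (r₁ + r₂)/2 = (1.240184×10^8 + 4.36832×10^8)/2 = 2.804252×10^8 km.
The periapsis of the transfer ellipse is at r = 1.240184×10^8 km.
Applying v² = μ(2/r − 1/a_t): v = 40.83 km/s.

v = 40800 m/s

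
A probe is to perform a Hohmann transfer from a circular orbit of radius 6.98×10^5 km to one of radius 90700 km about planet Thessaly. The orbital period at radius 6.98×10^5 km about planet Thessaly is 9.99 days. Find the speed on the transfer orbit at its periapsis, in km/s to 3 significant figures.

From Kepler's third law T² = 4π²r³/μ at r = 6.98×10^5 km, T = 9.99 days = 9.99 × 86400 s = 8.63136×10^5 s: μ = 4π²r³/T² = 1.80205×10^7 km³/s².
Transfer-ellipse semi-major axis a_t = (r₁ + r₂)/2 = (6.980×10^5 + 90700)/2 = 3.9435×10^5 km.
The periapsis of the transfer ellipse is at r = 90700 km.
Vis-viva: v = √[μ(2/r − 1/a_t)] = √[1.80205×10^7 × (2/90700 − 1/3.9435×10^5)] = 18.75 km/s.

v = 18.8 km/s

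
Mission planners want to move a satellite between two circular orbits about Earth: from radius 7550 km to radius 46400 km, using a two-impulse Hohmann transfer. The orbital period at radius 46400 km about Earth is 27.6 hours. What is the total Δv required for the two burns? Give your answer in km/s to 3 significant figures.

From Kepler's third law T² = 4π²r³/μ at r = 46400 km, T = 27.6 hours = 27.6 × 3600 s = 99360 s: μ = 4π²r³/T² = 3.99476×10^5 km³/s².
Transfer-ellipse semi-major axis a_t = (r₁ + r₂)/2 = (7550 + 46400)/2 = 26975 km.
At r₁ the circular-orbit speed is v₁ = √(μ/r₁) = 7.274 km/s.
Transfer-orbit speed at r₁ (v² = μ(2/r − 1/a)): v_p = √[μ(2/r₁ − 1/a_t)] = 9.540 km/s.
First burn Δv₁ = |v_p − v₁| = 2.266 km/s.
At r₂, v₂ = √(μ/r₂) = 2.934 km/s.
Transfer-orbit speed at r₂: v_a = √[μ(2/r₂ − 1/a_t)] = 1.552 km/s.
Second burn Δv₂ = |v₂ − v_a| = 1.382 km/s.
Total Δv = Δv₁ + Δv₂ = 3.648 km/s.

Δv = 3.65 km/s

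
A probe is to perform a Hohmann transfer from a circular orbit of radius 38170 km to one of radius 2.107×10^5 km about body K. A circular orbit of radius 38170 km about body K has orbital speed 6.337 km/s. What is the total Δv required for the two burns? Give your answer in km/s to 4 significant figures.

Δv = 3.112 km/s

From the circular-orbit relation v² = μ/r at r = 38170 km: μ = v²r = (6.337)² × 38170 = 1.53281×10^6 km³/s².
The Hohmann ellipse has a_t = (r₁ + r₂)/2 = 1.24435×10^5 km.
At r₁ the circular-orbit speed is v₁ = √(μ/r₁) = 6.337 km/s.
Transfer-orbit speed at r₁ (vis-viva equation): v_p = √[μ(2/r₁ − 1/a_t)] = 8.246 km/s.
First burn Δv₁ = |v_p − v₁| = 1.909 km/s.
Circular speed at r₂: v₂ = √(μ/r₂) = 2.697 km/s.
Transfer-orbit speed at r₂: v_a = √[μ(2/r₂ − 1/a_t)] = 1.494 km/s.
Second burn Δv₂ = |v₂ − v_a| = 1.203 km/s.
Δv = Δv₁ + Δv₂ = 1.909 + 1.203 = 3.112 km/s.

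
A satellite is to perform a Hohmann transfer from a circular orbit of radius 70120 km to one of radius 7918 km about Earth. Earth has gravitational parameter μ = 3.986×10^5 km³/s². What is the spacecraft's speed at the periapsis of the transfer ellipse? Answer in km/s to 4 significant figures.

Semi-major axis of the transfer orbit: a_t = (70120 + 7918)/2 = 39019 km.
The periapsis of the transfer ellipse is at r = 7918 km.
From the vis-viva equation, v = √[μ(2/r − 1/a_t)] = 9.511 km/s.

v = 9.511 km/s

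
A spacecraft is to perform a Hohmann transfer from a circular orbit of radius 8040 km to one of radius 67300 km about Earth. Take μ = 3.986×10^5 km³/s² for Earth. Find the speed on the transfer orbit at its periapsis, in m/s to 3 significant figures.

The Hohmann ellipse has a_t = (r₁ + r₂)/2 = 37670 km.
The periapsis of the transfer ellipse is at r = 8040 km.
Applying v² = μ(2/r − 1/a_t): v = 9.411 km/s.

v = 9410 m/s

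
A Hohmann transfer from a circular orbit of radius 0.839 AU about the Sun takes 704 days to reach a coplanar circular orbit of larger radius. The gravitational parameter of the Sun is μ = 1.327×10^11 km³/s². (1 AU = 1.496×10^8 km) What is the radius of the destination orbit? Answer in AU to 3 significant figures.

In km: r₁ = 0.839 × 1.496×10^8 = 1.255144×10^8 km.
Transfer time t = 704 days = 6.08256×10^7 s, and t = π√(a_t³/μ).
So a_t = (μ t²/π²)^(1/3) = (1.327×10^11 × (6.08256×10^7)² / π²)^(1/3) = 3.6777×10^8 km.
Since a_t = (r₁ + r₂)/2, r₂ = 2a_t − r₁ = 2×3.6777×10^8 − 1.255144×10^8 = 6.100256×10^8 km.
In AU: r₂ = 6.100256×10^8 / 1.496×10^8 = 4.08 AU.

r₂ = 4.08 AU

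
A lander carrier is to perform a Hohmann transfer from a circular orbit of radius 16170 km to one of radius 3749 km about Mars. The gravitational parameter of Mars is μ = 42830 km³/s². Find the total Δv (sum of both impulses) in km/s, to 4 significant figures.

Δv = 1.556 km/s

The Hohmann ellipse has a_t = (r₁ + r₂)/2 = 9959.5 km.
Circular speed at r₁: v₁ = √(μ/r₁) = √(42830/16170) = 1.6275 km/s.
On the transfer ellipse at r₁, vis-viva gives v_a = √[μ(2/r₁ − 1/a_t)] = 0.99852 km/s.
First burn Δv₁ = |v_a − v₁| = 0.6290 km/s.
At r₂, v₂ = √(μ/r₂) = 3.3800 km/s.
Transfer-orbit speed at r₂: v_p = √[μ(2/r₂ − 1/a_t)] = 4.3068 km/s.
Second burn Δv₂ = |v₂ − v_p| = 0.9268 km/s.
Total Δv = Δv₁ + Δv₂ = 1.556 km/s.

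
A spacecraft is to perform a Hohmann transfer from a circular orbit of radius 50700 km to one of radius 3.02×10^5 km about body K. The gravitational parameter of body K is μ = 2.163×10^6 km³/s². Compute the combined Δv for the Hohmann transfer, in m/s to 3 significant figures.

Transfer-ellipse semi-major axis a_t = (r₁ + r₂)/2 = (50700 + 3.020×10^5)/2 = 1.7635×10^5 km.
At r₁ the circular-orbit speed is v₁ = √(μ/r₁) = 6.532 km/s.
On the transfer ellipse at r₁, vis-viva gives v_p = √[μ(2/r₁ − 1/a_t)] = 8.548 km/s.
First burn Δv₁ = |v_p − v₁| = 2.016 km/s.
Circular speed at r₂: v₂ = √(μ/r₂) = 2.676 km/s.
Transfer-orbit speed at r₂: v_a = √[μ(2/r₂ − 1/a_t)] = 1.435 km/s.
Second burn Δv₂ = |v₂ − v_a| = 1.241 km/s.
Total Δv = Δv₁ + Δv₂ = 3.257 km/s.

Δv = 3260 m/s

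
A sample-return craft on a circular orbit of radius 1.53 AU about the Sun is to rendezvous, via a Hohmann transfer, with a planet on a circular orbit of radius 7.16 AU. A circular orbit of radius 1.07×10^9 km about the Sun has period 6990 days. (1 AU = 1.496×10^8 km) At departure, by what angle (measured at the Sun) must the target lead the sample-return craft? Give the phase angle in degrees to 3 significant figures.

φ = 94.9°

From Kepler's third law T² = 4π²r³/μ at r = 1.07×10^9 km, T = 6990 days = 6990 × 86400 s = 6.03936×10^8 s: μ = 4π²r³/T² = 1.32596×10^11 km³/s².
In km: r₁ = 1.53 × 1.496×10^8 = 2.28888×10^8 km; r₂ = 7.16 × 1.496×10^8 = 1.071136×10^9 km.
Transfer-ellipse semi-major axis a_t = (r₁ + r₂)/2 = (2.28888×10^8 + 1.071136×10^9)/2 = 6.50012×10^8 km.
The half-period of the transfer ellipse is t = π√(a_t³/μ) = 1.4298×10^8 s.
Target angular speed ω₂ = √(μ/r₂³) = 1.0387×10^-8 rad/s.
Angle swept by the target during transfer: ω₂·t = 1.4851 rad = 85.09°.
Arrival is 180° from departure on the ellipse, so φ = 180° − 85.09° = 94.9°.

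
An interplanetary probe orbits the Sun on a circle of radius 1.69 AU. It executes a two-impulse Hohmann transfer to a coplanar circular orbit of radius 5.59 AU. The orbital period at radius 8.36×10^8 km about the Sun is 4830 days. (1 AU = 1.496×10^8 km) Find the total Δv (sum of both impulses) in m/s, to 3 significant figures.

Δv = 9490 m/s

From Kepler's third law T² = 4π²r³/μ at r = 8.36×10^8 km, T = 4830 days = 4830 × 86400 s = 4.17312×10^8 s: μ = 4π²r³/T² = 1.32451×10^11 km³/s².
In km: r₁ = 1.69 × 1.496×10^8 = 2.52824×10^8 km; r₂ = 5.59 × 1.496×10^8 = 8.36264×10^8 km.
Semi-major axis of the transfer orbit: a_t = (2.52824×10^8 + 8.36264×10^8)/2 = 5.44544×10^8 km.
At r₁ the circular-orbit speed is v₁ = √(μ/r₁) = 22.8886 km/s.
Transfer-orbit speed at r₁ (v² = μ(2/r − 1/a)): v_p = √[μ(2/r₁ − 1/a_t)] = 28.3645 km/s.
First burn Δv₁ = |v_p − v₁| = 5.476 km/s.
Circular speed at r₂: v₂ = √(μ/r₂) = 12.585 km/s.
Transfer-orbit speed at r₂: v_a = √[μ(2/r₂ − 1/a_t)] = 8.5753 km/s.
Second burn Δv₂ = |v₂ − v_a| = 4.010 km/s.
Total Δv = Δv₁ + Δv₂ = 9.486 km/s.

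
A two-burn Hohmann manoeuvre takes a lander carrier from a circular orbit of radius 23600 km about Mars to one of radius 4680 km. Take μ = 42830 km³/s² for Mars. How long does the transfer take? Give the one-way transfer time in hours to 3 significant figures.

The Hohmann ellipse has a_t = (r₁ + r₂)/2 = 14140 km.
Transfer time t = π√(a_t³/μ) = π√((14140)³ / 42830) = 25520 s.
Converting: 25520 s ÷ 3600 s/hour = 7.09 hours.

t = 7.09 hours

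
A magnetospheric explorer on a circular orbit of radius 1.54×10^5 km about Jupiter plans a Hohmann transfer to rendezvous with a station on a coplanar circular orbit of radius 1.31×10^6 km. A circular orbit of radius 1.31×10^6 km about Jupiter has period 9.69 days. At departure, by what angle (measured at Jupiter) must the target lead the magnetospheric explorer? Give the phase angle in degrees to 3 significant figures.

φ = 105°

From Kepler's third law T² = 4π²r³/μ at r = 1.31×10^6 km, T = 9.69 days = 9.69 × 86400 s = 8.37216×10^5 s: μ = 4π²r³/T² = 1.26619×10^8 km³/s².
Transfer-ellipse semi-major axis a_t = (r₁ + r₂)/2 = (1.540×10^5 + 1.310×10^6)/2 = 7.320×10^5 km.
The half-period of the transfer ellipse is t = π√(a_t³/μ) = 1.7485×10^5 s.
The target's mean motion on its circular orbit is ω₂ = √(μ/r₂³) = 7.5049×10^-6 rad/s.
Angle swept by the target during transfer: ω₂·t = 1.31223 rad = 75.19°.
The magnetospheric explorer traverses 180° on the transfer ellipse, so the target must lead by 180° − 75.19° = 105°.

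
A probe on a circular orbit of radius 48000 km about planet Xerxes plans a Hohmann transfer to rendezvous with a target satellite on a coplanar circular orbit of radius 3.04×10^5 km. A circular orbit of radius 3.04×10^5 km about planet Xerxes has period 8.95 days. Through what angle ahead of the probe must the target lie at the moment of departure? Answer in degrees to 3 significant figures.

φ = 101°

From Kepler's third law T² = 4π²r³/μ at r = 3.04×10^5 km, T = 8.95 days = 8.95 × 86400 s = 7.7328×10^5 s: μ = 4π²r³/T² = 1.85484×10^6 km³/s².
Transfer-ellipse semi-major axis a_t = (r₁ + r₂)/2 = (48000 + 3.040×10^5)/2 = 1.760×10^5 km.
Transfer time t = π√(a_t³/μ) = 1.7032×10^5 s.
Target angular speed ω₂ = √(μ/r₂³) = 8.1254×10^-6 rad/s.
Angle swept by the target during transfer: ω₂·t = 1.3839 rad = 79.29°.
The probe traverses 180° on the transfer ellipse, so the target must lead by 180° − 79.29° = 101°.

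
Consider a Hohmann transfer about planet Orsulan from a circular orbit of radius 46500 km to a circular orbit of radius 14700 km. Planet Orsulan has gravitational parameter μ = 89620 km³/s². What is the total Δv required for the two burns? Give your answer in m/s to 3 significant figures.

Semi-major axis of the transfer orbit: a_t = (46500 + 14700)/2 = 30600 km.
Circular speed at r₁: v₁ = √(μ/r₁) = √(89620/46500) = 1.3883 km/s.
On the transfer ellipse at r₁, vis-viva gives v_a = √[μ(2/r₁ − 1/a_t)] = 0.96222 km/s.
First burn Δv₁ = |v_a − v₁| = 0.4261 km/s.
Circular speed at r₂: v₂ = √(μ/r₂) = 2.46913 km/s.
Transfer-orbit speed at r₂: v_p = √[μ(2/r₂ − 1/a_t)] = 3.04375 km/s.
Second burn Δv₂ = |v₂ − v_p| = 0.5746 km/s.
Total Δv = Δv₁ + Δv₂ = 1.001 km/s.

Δv = 1000 m/s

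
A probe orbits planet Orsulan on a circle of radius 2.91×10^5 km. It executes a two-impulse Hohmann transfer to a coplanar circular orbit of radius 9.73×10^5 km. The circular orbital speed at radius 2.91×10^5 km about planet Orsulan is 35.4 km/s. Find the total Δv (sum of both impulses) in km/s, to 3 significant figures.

Δv = 14.7 km/s

From the circular-orbit relation v² = μ/r at r = 2.91×10^5 km: μ = v²r = (35.4)² × 2.91×10^5 = 3.64670×10^8 km³/s².
Semi-major axis of the transfer orbit: a_t = (2.910×10^5 + 9.730×10^5)/2 = 6.320×10^5 km.
At r₁ the circular-orbit speed is v₁ = √(μ/r₁) = 35.400 km/s.
On the transfer ellipse at r₁, v² = μ(2/r − 1/a) gives v_p = √[μ(2/r₁ − 1/a_t)] = 43.924 km/s.
First burn Δv₁ = |v_p − v₁| = 8.524 km/s.
Circular speed at r₂: v₂ = √(μ/r₂) = 19.3595 km/s.
Transfer-orbit speed at r₂: v_a = √[μ(2/r₂ − 1/a_t)] = 13.1365 km/s.
Second burn Δv₂ = |v₂ − v_a| = 6.223 km/s.
Total Δv = Δv₁ + Δv₂ = 14.75 km/s.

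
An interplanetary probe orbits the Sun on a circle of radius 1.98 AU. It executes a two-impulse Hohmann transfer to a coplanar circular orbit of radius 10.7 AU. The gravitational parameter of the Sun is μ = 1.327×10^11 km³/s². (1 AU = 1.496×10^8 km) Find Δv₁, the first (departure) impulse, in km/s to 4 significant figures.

In km: r₁ = 1.98 × 1.496×10^8 = 2.96208×10^8 km; r₂ = 10.7 × 1.496×10^8 = 1.60072×10^9 km.
The Hohmann ellipse has a_t = (r₁ + r₂)/2 = 9.48464×10^8 km.
Circular speed at r = 2.96208×10^8 km: v_c = √(μ/r) = 21.166 km/s.
Vis-viva on the transfer ellipse at r = 2.96208×10^8 km gives v_t = √[μ(2/r − 1/a_t)] = 27.497 km/s.
Δv₁ = |v_t − v_c| = |27.497 − 21.166| = 6.331 km/s.

Δv₁ = 6.331 km/s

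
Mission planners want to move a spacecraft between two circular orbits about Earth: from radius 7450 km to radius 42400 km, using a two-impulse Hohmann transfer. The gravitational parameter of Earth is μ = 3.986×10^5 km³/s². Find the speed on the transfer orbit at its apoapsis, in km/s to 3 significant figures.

Semi-major axis of the transfer orbit: a_t = (7450 + 42400)/2 = 24925 km.
The apoapsis of the transfer ellipse is at r = 42400 km.
Vis-viva: v = √[μ(2/r − 1/a_t)] = √[3.986×10^5 × (2/42400 − 1/24925)] = 1.676 km/s.

v = 1.68 km/s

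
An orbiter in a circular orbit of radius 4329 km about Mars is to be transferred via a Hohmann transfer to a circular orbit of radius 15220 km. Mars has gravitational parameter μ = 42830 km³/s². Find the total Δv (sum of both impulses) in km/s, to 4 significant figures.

Δv = 1.341 km/s

The Hohmann ellipse has a_t = (r₁ + r₂)/2 = 9774.5 km.
Circular speed at r₁: v₁ = √(μ/r₁) = √(42830/4329) = 3.1454 km/s.
On the transfer ellipse at r₁, vis-viva equation gives v_p = √[μ(2/r₁ − 1/a_t)] = 3.9250 km/s.
First burn Δv₁ = |v_p − v₁| = 0.7796 km/s.
At r₂, v₂ = √(μ/r₂) = 1.6775 km/s.
Transfer-orbit speed at r₂: v_a = √[μ(2/r₂ − 1/a_t)] = 1.1164 km/s.
Second burn Δv₂ = |v₂ − v_a| = 0.5611 km/s.
Total Δv = Δv₁ + Δv₂ = 1.341 km/s.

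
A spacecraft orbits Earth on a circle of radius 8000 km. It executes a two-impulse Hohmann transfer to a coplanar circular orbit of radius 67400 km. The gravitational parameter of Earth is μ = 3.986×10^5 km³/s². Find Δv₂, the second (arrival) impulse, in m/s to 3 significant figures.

Δv₂ = 1310 m/s

Semi-major axis of the transfer orbit: a_t = (8000 + 67400)/2 = 37700 km.
Circular speed at r = 67400 km: v_c = √(μ/r) = 2.432 km/s.
Vis-viva on the transfer ellipse at r = 67400 km gives v_t = √[μ(2/r − 1/a_t)] = 1.120 km/s.
Δv₂ = |v_t − v_c| = |1.120 − 2.432| = 1.312 km/s.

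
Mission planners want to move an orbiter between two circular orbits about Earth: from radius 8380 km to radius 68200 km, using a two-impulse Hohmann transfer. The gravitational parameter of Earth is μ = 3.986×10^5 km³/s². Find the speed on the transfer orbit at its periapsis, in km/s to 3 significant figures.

The Hohmann ellipse has a_t = (r₁ + r₂)/2 = 38290 km.
The periapsis of the transfer ellipse is at r = 8380 km.
Applying v² = μ(2/r − 1/a_t): v = 9.204 km/s.

v = 9.20 km/s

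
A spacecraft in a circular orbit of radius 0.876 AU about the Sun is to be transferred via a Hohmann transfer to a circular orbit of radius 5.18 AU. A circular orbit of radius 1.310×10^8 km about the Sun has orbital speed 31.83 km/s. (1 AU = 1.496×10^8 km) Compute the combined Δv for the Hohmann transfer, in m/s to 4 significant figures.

Δv = 15850 m/s

From the circular-orbit relation v² = μ/r at r = 1.310×10^8 km: μ = v²r = (31.83)² × 1.310×10^8 = 1.32723×10^11 km³/s².
In km: r₁ = 0.876 × 1.496×10^8 = 1.310496×10^8 km; r₂ = 5.18 × 1.496×10^8 = 7.74928×10^8 km.
Semi-major axis of the transfer orbit: a_t = (1.310496×10^8 + 7.74928×10^8)/2 = 4.529888×10^8 km.
At r₁ the circular-orbit speed is v₁ = √(μ/r₁) = 31.82 km/s.
On the transfer ellipse at r₁, vis-viva equation gives v_p = √[μ(2/r₁ − 1/a_t)] = 41.62 km/s.
First burn Δv₁ = |v_p − v₁| = 9.800 km/s.
Circular speed at r₂: v₂ = √(μ/r₂) = 13.087 km/s.
Transfer-orbit speed at r₂: v_a = √[μ(2/r₂ − 1/a_t)] = 7.0391 km/s.
Second burn Δv₂ = |v₂ − v_a| = 6.048 km/s.
Δv = Δv₁ + Δv₂ = 9.800 + 6.048 = 15.85 km/s.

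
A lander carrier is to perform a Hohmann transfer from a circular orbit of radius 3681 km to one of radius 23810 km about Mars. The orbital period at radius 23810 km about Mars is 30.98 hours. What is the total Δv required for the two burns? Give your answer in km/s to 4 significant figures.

From Kepler's third law T² = 4π²r³/μ at r = 23810 km, T = 30.98 hours = 30.98 × 3600 s = 1.11528×10^5 s: μ = 4π²r³/T² = 42842.0 km³/s².
The Hohmann ellipse has a_t = (r₁ + r₂)/2 = 13745.5 km.
At r₁ the circular-orbit speed is v₁ = √(μ/r₁) = 3.411553 km/s.
On the transfer ellipse at r₁, vis-viva equation gives v_p = √[μ(2/r₁ − 1/a_t)] = 4.490054 km/s.
First burn Δv₁ = |v_p − v₁| = 1.079 km/s.
Circular speed at r₂: v₂ = √(μ/r₂) = 1.3414 km/s.
Transfer-orbit speed at r₂: v_a = √[μ(2/r₂ − 1/a_t)] = 0.69416 km/s.
Second burn Δv₂ = |v₂ − v_a| = 0.6472 km/s.
Δv = Δv₁ + Δv₂ = 1.079 + 0.6472 = 1.726 km/s.

Δv = 1.726 km/s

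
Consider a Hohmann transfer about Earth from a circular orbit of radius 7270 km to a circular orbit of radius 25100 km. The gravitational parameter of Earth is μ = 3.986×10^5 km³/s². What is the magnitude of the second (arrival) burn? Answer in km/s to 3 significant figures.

Transfer-ellipse semi-major axis a_t = (r₁ + r₂)/2 = (7270 + 25100)/2 = 16185 km.
On the circular orbit at r = 25100 km, v_c = √(μ/r) = 3.985 km/s.
Transfer-orbit speed at the same r (vis-viva, a = a_t): v_t = √[μ(2/r − 1/a_t)] = 2.671 km/s.
Δv₂ = |v_t − v_c| = |2.671 − 3.985| = 1.314 km/s.

Δv₂ = 1.31 km/s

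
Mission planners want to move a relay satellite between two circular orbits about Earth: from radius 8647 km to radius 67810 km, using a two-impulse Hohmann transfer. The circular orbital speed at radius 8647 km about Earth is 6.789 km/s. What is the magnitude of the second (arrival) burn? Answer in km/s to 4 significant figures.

From the circular-orbit relation v² = μ/r at r = 8647 km: μ = v²r = (6.789)² × 8647 = 3.98545×10^5 km³/s².
The Hohmann ellipse has a_t = (r₁ + r₂)/2 = 38228.5 km.
Circular speed at r = 67810 km: v_c = √(μ/r) = 2.424 km/s.
Transfer-orbit speed at the same r (vis-viva, a = a_t): v_t = √[μ(2/r − 1/a_t)] = 1.153 km/s.
Δv₂ = |v_t − v_c| = |1.153 − 2.424| = 1.271 km/s.

Δv₂ = 1.271 km/s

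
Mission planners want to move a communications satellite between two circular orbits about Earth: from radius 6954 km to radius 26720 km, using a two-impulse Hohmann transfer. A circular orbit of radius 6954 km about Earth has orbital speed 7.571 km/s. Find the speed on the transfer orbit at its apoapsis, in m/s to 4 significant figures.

v = 2482 m/s

From the circular-orbit relation v² = μ/r at r = 6954 km: μ = v²r = (7.571)² × 6954 = 3.98604×10^5 km³/s².
Transfer-ellipse semi-major axis a_t = (r₁ + r₂)/2 = (6954 + 26720)/2 = 16837 km.
The apoapsis of the transfer ellipse is at r = 26720 km.
Applying v² = μ(2/r − 1/a_t): v = 2.482 km/s.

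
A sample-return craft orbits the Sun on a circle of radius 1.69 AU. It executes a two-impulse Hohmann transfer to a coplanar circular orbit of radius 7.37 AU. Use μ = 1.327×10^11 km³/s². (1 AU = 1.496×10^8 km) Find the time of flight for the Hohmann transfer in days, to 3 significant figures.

In km: r₁ = 1.69 × 1.496×10^8 = 2.52824×10^8 km; r₂ = 7.37 × 1.496×10^8 = 1.102552×10^9 km.
Semi-major axis of the transfer orbit: a_t = (2.52824×10^8 + 1.102552×10^9)/2 = 6.77688×10^8 km.
By Kepler's third law the transfer-orbit period is T = 2π√(a_t³/μ), so t = T/2 = 1.521×10^8 s.
Converting: 1.521×10^8 s ÷ 86400 s/day = 1760 days.

t = 1760 days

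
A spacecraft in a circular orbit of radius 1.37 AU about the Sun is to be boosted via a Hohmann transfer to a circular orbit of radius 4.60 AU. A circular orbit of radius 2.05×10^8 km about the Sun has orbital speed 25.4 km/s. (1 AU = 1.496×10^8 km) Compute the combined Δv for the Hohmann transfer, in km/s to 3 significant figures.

Δv = 10.6 km/s

From the circular-orbit relation v² = μ/r at r = 2.05×10^8 km: μ = v²r = (25.4)² × 2.05×10^8 = 1.32258×10^11 km³/s².
In km: r₁ = 1.37 × 1.496×10^8 = 2.04952×10^8 km; r₂ = 4.60 × 1.496×10^8 = 6.8816×10^8 km.
Transfer-ellipse semi-major axis a_t = (r₁ + r₂)/2 = (2.04952×10^8 + 6.8816×10^8)/2 = 4.46556×10^8 km.
Circular speed at r₁: v₁ = √(μ/r₁) = √(1.32258×10^11/2.04952×10^8) = 25.403 km/s.
Transfer-orbit speed at r₁ (vis-viva equation): v_p = √[μ(2/r₁ − 1/a_t)] = 31.535 km/s.
First burn Δv₁ = |v_p − v₁| = 6.132 km/s.
Circular speed at r₂: v₂ = √(μ/r₂) = 13.863 km/s.
Transfer-orbit speed at r₂: v_a = √[μ(2/r₂ − 1/a_t)] = 9.3919 km/s.
Second burn Δv₂ = |v₂ − v_a| = 4.471 km/s.
Total Δv = Δv₁ + Δv₂ = 10.60 km/s.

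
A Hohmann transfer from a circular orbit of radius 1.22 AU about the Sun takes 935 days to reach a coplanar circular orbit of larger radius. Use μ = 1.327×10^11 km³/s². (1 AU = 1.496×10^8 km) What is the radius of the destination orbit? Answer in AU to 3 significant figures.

In km: r₁ = 1.22 × 1.496×10^8 = 1.82512×10^8 km.
Transfer time t = 935 days = 8.0784×10^7 s, and t = π√(a_t³/μ).
So a_t = (μ t²/π²)^(1/3) = (1.327×10^11 × (8.0784×10^7)² / π²)^(1/3) = 4.4437×10^8 km.
Since a_t = (r₁ + r₂)/2, r₂ = 2a_t − r₁ = 2×4.4437×10^8 − 1.82512×10^8 = 7.06228×10^8 km.
In AU: r₂ = 7.06228×10^8 / 1.496×10^8 = 4.72 AU.

r₂ = 4.72 AU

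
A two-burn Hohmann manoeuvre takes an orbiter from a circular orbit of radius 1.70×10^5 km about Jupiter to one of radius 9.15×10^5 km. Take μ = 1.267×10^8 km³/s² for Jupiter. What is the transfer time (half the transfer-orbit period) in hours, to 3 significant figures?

t = 31.0 hours

Transfer-ellipse semi-major axis a_t = (r₁ + r₂)/2 = (1.700×10^5 + 9.150×10^5)/2 = 5.425×10^5 km.
Half the transfer-orbit period gives t = π√(a_t³/μ) = 1.115×10^5 s.
Converting: 1.115×10^5 s ÷ 3600 s/hour = 31.0 hours.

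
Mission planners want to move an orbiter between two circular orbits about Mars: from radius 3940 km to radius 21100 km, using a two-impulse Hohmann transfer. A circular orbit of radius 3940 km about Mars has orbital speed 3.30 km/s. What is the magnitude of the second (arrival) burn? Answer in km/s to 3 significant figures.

From the circular-orbit relation v² = μ/r at r = 3940 km: μ = v²r = (3.30)² × 3940 = 42906.6 km³/s².
The Hohmann ellipse has a_t = (r₁ + r₂)/2 = 12520 km.
Circular speed at r = 21100 km: v_c = √(μ/r) = 1.426 km/s.
Vis-viva on the transfer ellipse at r = 21100 km gives v_t = √[μ(2/r − 1/a_t)] = 0.8000 km/s.
Δv₂ = |v_t − v_c| = |0.8000 − 1.426| = 0.6260 km/s.

Δv₂ = 0.626 km/s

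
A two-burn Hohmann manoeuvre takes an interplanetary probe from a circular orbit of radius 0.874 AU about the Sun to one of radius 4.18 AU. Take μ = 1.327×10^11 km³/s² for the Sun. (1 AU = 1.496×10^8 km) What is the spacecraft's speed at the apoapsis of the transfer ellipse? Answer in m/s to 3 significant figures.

In km: r₁ = 0.874 × 1.496×10^8 = 1.307504×10^8 km; r₂ = 4.18 × 1.496×10^8 = 6.25328×10^8 km.
Semi-major axis of the transfer orbit: a_t = (1.307504×10^8 + 6.25328×10^8)/2 = 3.780392×10^8 km.
At apoapsis, r = 6.25328×10^8 km.
From the vis-viva equation, v = √[μ(2/r − 1/a_t)] = 8.567 km/s.

v = 8570 m/s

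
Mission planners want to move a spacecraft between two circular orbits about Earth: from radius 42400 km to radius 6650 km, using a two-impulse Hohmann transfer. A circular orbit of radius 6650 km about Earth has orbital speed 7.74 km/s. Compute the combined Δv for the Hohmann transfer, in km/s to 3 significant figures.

Δv = 3.91 km/s

From the circular-orbit relation v² = μ/r at r = 6650 km: μ = v²r = (7.74)² × 6650 = 3.98386×10^5 km³/s².
The Hohmann ellipse has a_t = (r₁ + r₂)/2 = 24525 km.
Circular speed at r₁: v₁ = √(μ/r₁) = √(3.98386×10^5/42400) = 3.065 km/s.
Transfer-orbit speed at r₁ (v² = μ(2/r − 1/a)): v_a = √[μ(2/r₁ − 1/a_t)] = 1.596 km/s.
First burn Δv₁ = |v_a − v₁| = 1.469 km/s.
Circular speed at r₂: v₂ = √(μ/r₂) = 7.7400 km/s.
Transfer-orbit speed at r₂: v_p = √[μ(2/r₂ − 1/a_t)] = 10.177 km/s.
Second burn Δv₂ = |v₂ − v_p| = 2.437 km/s.
Total Δv = Δv₁ + Δv₂ = 3.906 km/s.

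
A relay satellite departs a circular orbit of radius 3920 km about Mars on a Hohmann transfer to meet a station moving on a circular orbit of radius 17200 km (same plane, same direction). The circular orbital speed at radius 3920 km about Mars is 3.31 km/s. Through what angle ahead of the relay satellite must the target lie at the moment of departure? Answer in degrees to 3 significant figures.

From the circular-orbit relation v² = μ/r at r = 3920 km: μ = v²r = (3.31)² × 3920 = 42947.9 km³/s².
Transfer-ellipse semi-major axis a_t = (r₁ + r₂)/2 = (3920 + 17200)/2 = 10560 km.
The half-period of the transfer ellipse is t = π√(a_t³/μ) = 16450 s.
Target angular speed ω₂ = √(μ/r₂³) = 9.187×10^-5 rad/s.
Angle swept by the target during transfer: ω₂·t = 1.5113 rad = 86.59°.
The relay satellite traverses 180° on the transfer ellipse, so the target must lead by 180° − 86.59° = 93.4°.

φ = 93.4°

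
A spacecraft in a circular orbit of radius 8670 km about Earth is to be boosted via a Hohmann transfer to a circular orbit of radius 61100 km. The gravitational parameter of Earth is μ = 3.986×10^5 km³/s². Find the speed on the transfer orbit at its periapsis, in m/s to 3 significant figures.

v = 8970 m/s

The Hohmann ellipse has a_t = (r₁ + r₂)/2 = 34885 km.
The periapsis of the transfer ellipse is at r = 8670 km.
Applying v² = μ(2/r − 1/a_t): v = 8.973 km/s.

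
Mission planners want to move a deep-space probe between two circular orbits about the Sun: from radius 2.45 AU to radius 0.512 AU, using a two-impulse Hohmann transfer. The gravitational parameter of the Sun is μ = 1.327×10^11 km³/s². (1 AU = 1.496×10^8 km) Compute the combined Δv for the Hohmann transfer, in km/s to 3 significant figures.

Δv = 19.8 km/s

In km: r₁ = 2.45 × 1.496×10^8 = 3.6652×10^8 km; r₂ = 0.512 × 1.496×10^8 = 7.65952×10^7 km.
The Hohmann ellipse has a_t = (r₁ + r₂)/2 = 2.215576×10^8 km.
At r₁ the circular-orbit speed is v₁ = √(μ/r₁) = 19.03 km/s.
On the transfer ellipse at r₁, vis-viva gives v_a = √[μ(2/r₁ − 1/a_t)] = 11.19 km/s.
First burn Δv₁ = |v_a − v₁| = 7.840 km/s.
Circular speed at r₂: v₂ = √(μ/r₂) = 41.623 km/s.
Transfer-orbit speed at r₂: v_p = √[μ(2/r₂ − 1/a_t)] = 53.535 km/s.
Second burn Δv₂ = |v₂ − v_p| = 11.91 km/s.
Δv = Δv₁ + Δv₂ = 7.840 + 11.91 = 19.75 km/s.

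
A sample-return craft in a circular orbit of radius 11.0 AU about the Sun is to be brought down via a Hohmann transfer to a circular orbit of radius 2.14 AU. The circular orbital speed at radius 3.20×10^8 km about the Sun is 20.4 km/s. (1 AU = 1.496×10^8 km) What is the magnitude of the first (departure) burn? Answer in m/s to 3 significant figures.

Δv₁ = 3860 m/s

From the circular-orbit relation v² = μ/r at r = 3.20×10^8 km: μ = v²r = (20.4)² × 3.20×10^8 = 1.33171×10^11 km³/s².
In km: r₁ = 11.0 × 1.496×10^8 = 1.6456×10^9 km; r₂ = 2.14 × 1.496×10^8 = 3.20144×10^8 km.
The Hohmann ellipse has a_t = (r₁ + r₂)/2 = 9.82872×10^8 km.
Circular speed at r = 1.6456×10^9 km: v_c = √(μ/r) = 8.996 km/s.
Transfer-orbit speed at the same r (vis-viva, a = a_t): v_t = √[μ(2/r − 1/a_t)] = 5.134 km/s.
Δv₁ = |v_t − v_c| = |5.134 − 8.996| = 3.862 km/s.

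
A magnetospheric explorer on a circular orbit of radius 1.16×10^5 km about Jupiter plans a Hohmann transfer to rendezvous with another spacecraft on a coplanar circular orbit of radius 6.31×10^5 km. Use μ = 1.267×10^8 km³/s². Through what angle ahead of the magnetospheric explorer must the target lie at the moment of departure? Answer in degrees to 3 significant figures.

Transfer-ellipse semi-major axis a_t = (r₁ + r₂)/2 = (1.160×10^5 + 6.310×10^5)/2 = 3.735×10^5 km.
Transfer time t = π√(a_t³/μ) = 63709 s.
Target angular speed ω₂ = √(μ/r₂³) = 2.2457×10^-5 rad/s.
Angle swept by the target during transfer: ω₂·t = 1.4307 rad = 81.97°.
The magnetospheric explorer traverses 180° on the transfer ellipse, so the target must lead by 180° − 81.97° = 98.0°.

φ = 98.0°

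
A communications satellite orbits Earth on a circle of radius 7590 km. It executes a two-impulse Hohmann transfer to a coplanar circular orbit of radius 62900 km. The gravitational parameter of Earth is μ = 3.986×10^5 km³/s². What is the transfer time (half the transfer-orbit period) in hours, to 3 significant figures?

t = 9.15 hours

Transfer-ellipse semi-major axis a_t = (r₁ + r₂)/2 = (7590 + 62900)/2 = 35245 km.
Half the transfer-orbit period gives t = π√(a_t³/μ) = 32930 s.
Converting: 32930 s ÷ 3600 s/hour = 9.15 hours.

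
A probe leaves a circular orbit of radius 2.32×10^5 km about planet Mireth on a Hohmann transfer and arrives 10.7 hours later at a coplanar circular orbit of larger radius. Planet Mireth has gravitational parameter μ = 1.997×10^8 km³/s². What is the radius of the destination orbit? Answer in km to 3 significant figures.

Transfer time t = 10.7 hours = 38520 s, and t = π√(a_t³/μ).
So a_t = (μ t²/π²)^(1/3) = (1.997×10^8 × (38520)² / π²)^(1/3) = 3.1080×10^5 km.
Since a_t = (r₁ + r₂)/2, r₂ = 2a_t − r₁ = 2×3.1080×10^5 − 2.320×10^5 = 3.896×10^5 km.

r₂ = 3.90×10^5 km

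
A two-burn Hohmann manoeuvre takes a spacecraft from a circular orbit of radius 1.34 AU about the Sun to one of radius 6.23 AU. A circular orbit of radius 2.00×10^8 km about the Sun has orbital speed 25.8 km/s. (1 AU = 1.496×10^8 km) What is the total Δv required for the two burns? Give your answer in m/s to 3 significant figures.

From the circular-orbit relation v² = μ/r at r = 2.00×10^8 km: μ = v²r = (25.8)² × 2.00×10^8 = 1.33128×10^11 km³/s².
In km: r₁ = 1.34 × 1.496×10^8 = 2.00464×10^8 km; r₂ = 6.23 × 1.496×10^8 = 9.32008×10^8 km.
The Hohmann ellipse has a_t = (r₁ + r₂)/2 = 5.66236×10^8 km.
Circular speed at r₁: v₁ = √(μ/r₁) = √(1.33128×10^11/2.00464×10^8) = 25.770 km/s.
On the transfer ellipse at r₁, vis-viva equation gives v_p = √[μ(2/r₁ − 1/a_t)] = 33.062 km/s.
First burn Δv₁ = |v_p − v₁| = 7.292 km/s.
At r₂, v₂ = √(μ/r₂) = 11.9516 km/s.
Transfer-orbit speed at r₂: v_a = √[μ(2/r₂ − 1/a_t)] = 7.11122 km/s.
Second burn Δv₂ = |v₂ − v_a| = 4.840 km/s.
Total Δv = Δv₁ + Δv₂ = 12.13 km/s.

Δv = 12100 m/s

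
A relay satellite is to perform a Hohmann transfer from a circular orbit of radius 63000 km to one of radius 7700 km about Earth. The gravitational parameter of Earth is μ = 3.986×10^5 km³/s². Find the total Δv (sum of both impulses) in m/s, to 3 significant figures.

Δv = 3750 m/s

Semi-major axis of the transfer orbit: a_t = (63000 + 7700)/2 = 35350 km.
At r₁ the circular-orbit speed is v₁ = √(μ/r₁) = 2.5153 km/s.
On the transfer ellipse at r₁, v² = μ(2/r − 1/a) gives v_a = √[μ(2/r₁ − 1/a_t)] = 1.1739 km/s.
First burn Δv₁ = |v_a − v₁| = 1.3414 km/s.
At r₂, v₂ = √(μ/r₂) = 7.194876 km/s.
Transfer-orbit speed at r₂: v_p = √[μ(2/r₂ − 1/a_t)] = 9.605033 km/s.
Second burn Δv₂ = |v₂ − v_p| = 2.4102 km/s.
Δv = Δv₁ + Δv₂ = 1.3414 + 2.4102 = 3.752 km/s.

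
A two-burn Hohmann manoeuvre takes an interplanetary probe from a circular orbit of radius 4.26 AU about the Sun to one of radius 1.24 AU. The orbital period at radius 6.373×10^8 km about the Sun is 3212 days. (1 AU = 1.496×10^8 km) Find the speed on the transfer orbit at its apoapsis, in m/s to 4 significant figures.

From Kepler's third law T² = 4π²r³/μ at r = 6.373×10^8 km, T = 3212 days = 3212 × 86400 s = 2.775168×10^8 s: μ = 4π²r³/T² = 1.32682×10^11 km³/s².
In km: r₁ = 4.26 × 1.496×10^8 = 6.37296×10^8 km; r₂ = 1.24 × 1.496×10^8 = 1.85504×10^8 km.
Transfer-ellipse semi-major axis a_t = (r₁ + r₂)/2 = (6.37296×10^8 + 1.85504×10^8)/2 = 4.114×10^8 km.
At apoapsis, r = 6.37296×10^8 km.
From the vis-viva equation, v = √[μ(2/r − 1/a_t)] = 9.689 km/s.

v = 9689 m/s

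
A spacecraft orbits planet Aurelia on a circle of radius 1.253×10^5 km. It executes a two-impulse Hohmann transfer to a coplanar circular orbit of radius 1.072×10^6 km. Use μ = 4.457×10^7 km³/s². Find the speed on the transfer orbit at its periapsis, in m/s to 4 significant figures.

v = 25240 m/s

Semi-major axis of the transfer orbit: a_t = (1.253×10^5 + 1.072×10^6)/2 = 5.9865×10^5 km.
The periapsis of the transfer ellipse is at r = 1.253×10^5 km.
Applying v² = μ(2/r − 1/a_t): v = 25.24 km/s.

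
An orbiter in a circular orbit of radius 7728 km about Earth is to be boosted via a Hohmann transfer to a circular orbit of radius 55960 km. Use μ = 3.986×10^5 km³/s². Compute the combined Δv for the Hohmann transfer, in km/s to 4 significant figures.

Δv = 3.693 km/s

The Hohmann ellipse has a_t = (r₁ + r₂)/2 = 31844 km.
At r₁ the circular-orbit speed is v₁ = √(μ/r₁) = 7.182 km/s.
Transfer-orbit speed at r₁ (vis-viva): v_p = √[μ(2/r₁ − 1/a_t)] = 9.521 km/s.
First burn Δv₁ = |v_p − v₁| = 2.339 km/s.
Circular speed at r₂: v₂ = √(μ/r₂) = 2.669 km/s.
Transfer-orbit speed at r₂: v_a = √[μ(2/r₂ − 1/a_t)] = 1.315 km/s.
Second burn Δv₂ = |v₂ − v_a| = 1.354 km/s.
Δv = Δv₁ + Δv₂ = 2.339 + 1.354 = 3.693 km/s.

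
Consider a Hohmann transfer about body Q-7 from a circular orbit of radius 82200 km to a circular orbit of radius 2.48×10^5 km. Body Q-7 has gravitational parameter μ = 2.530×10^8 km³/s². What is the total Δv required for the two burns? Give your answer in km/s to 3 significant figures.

Semi-major axis of the transfer orbit: a_t = (82200 + 2.480×10^5)/2 = 1.651×10^5 km.
Circular speed at r₁: v₁ = √(μ/r₁) = √(2.530×10^8/82200) = 55.478 km/s.
Transfer-orbit speed at r₁ (vis-viva equation): v_p = √[μ(2/r₁ − 1/a_t)] = 67.995 km/s.
First burn Δv₁ = |v_p − v₁| = 12.52 km/s.
At r₂, v₂ = √(μ/r₂) = 31.940 km/s.
Transfer-orbit speed at r₂: v_a = √[μ(2/r₂ − 1/a_t)] = 22.537 km/s.
Second burn Δv₂ = |v₂ − v_a| = 9.403 km/s.
Total Δv = Δv₁ + Δv₂ = 21.92 km/s.

Δv = 21.9 km/s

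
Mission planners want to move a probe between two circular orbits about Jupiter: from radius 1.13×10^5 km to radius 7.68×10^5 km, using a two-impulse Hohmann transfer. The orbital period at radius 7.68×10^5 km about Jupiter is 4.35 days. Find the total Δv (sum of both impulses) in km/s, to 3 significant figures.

From Kepler's third law T² = 4π²r³/μ at r = 7.68×10^5 km, T = 4.35 days = 4.35 × 86400 s = 3.7584×10^5 s: μ = 4π²r³/T² = 1.26601×10^8 km³/s².
Semi-major axis of the transfer orbit: a_t = (1.130×10^5 + 7.680×10^5)/2 = 4.405×10^5 km.
Circular speed at r₁: v₁ = √(μ/r₁) = √(1.26601×10^8/1.130×10^5) = 33.472 km/s.
Transfer-orbit speed at r₁ (vis-viva equation): v_p = √[μ(2/r₁ − 1/a_t)] = 44.196 km/s.
First burn Δv₁ = |v_p − v₁| = 10.72 km/s.
At r₂, v₂ = √(μ/r₂) = 12.839 km/s.
Transfer-orbit speed at r₂: v_a = √[μ(2/r₂ − 1/a_t)] = 6.5029 km/s.
Second burn Δv₂ = |v₂ − v_a| = 6.336 km/s.
Total Δv = Δv₁ + Δv₂ = 17.06 km/s.

Δv = 17.1 km/s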